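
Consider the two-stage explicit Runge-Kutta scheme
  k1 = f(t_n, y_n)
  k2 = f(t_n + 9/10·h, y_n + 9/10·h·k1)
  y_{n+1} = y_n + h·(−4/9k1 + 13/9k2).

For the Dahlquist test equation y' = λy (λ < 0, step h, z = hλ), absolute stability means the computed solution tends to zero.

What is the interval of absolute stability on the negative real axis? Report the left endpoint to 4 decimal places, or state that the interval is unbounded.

With y'=λy (z=hλ):
  k1=λy_n ⇒ h·k1=z·y_n;  k2=λ(1+9/10z)y_n ⇒ h·k2=z(1+9/10z)y_n
  y_{n+1}/y_n = 1 − 4/9z + 13/9z(1+9/10z) = 1 + z + 13/10z²
  R(z) = 1 + z + 13/10z².

Find x<0 with |R(x)|<1.
x=-0.97: |R|=1.2532
R=1: x+13/10x²=0 ⇒ x=−10/13=-0.7692; min R=1−1/(4·13/10)=0.8077>−1
Confirm numerically:
  x=-0.584: |R|=0.85937 <1
  x=-0.417: |R|=0.80906 <1
  x=-0.341: |R|=0.81017 <1
  x=-1.287: |R|=1.86628 >1
  x=-1.282: |R|=1.85458 >1
  x=-0.802: |R|=1.03417 >1
Interval (-0.7692, 0).

z∈(-0.7692,0).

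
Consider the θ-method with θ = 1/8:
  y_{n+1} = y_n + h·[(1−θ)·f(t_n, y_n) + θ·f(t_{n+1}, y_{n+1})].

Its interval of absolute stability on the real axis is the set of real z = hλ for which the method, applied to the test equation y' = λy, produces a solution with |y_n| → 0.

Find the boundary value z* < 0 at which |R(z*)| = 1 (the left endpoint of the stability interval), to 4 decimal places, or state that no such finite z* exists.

z* = -2.6667.

With y'=λy (z=hλ):
  y_{n+1} = y_n + z·[7/8·y_n + 1/8·y_{n+1}] ⇒ (1 − 1/8z)y_{n+1} = (1 + 7/8z)y_n
  R(z) = (1 + 7/8z)/(1 − 1/8z).

Boundary: |R(x)|=1, x<0.
x=-0.75: |R|=0.3143
R=−1: 1+7/8x = −1+1/8x ⇒ -3/4x=2 ⇒ x=2/(-3/4)=-2.6667
Confirm numerically:
  x=-2.339: |R|=0.80985 <1
  x=-2.291: |R|=0.78097 <1
  x=-2.238: |R|=0.74878 <1
  x=-1.883: |R|=0.52423 <1
  x=-3.086: |R|=1.22695 >1
  x=-2.749: |R|=1.04596 >1
  x=-2.737: |R|=1.03930 >1
Interval (-2.6667, 0).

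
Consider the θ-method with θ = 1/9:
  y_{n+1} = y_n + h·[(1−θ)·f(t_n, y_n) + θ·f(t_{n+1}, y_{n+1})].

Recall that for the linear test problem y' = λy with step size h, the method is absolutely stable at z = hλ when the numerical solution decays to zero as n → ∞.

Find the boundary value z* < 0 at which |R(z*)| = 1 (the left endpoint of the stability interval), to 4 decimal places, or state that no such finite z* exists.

left endpoint -2.5714.

With y'=λy (z=hλ):
  y_{n+1} = y_n + z·[8/9·y_n + 1/9·y_{n+1}] ⇒ (1 − 1/9z)y_{n+1} = (1 + 8/9z)y_n
  Hence R(z) = (1 + 8/9z)/(1 − 1/9z).

Boundary: |R(x)|=1, x<0.
x=-0.79: |R|=0.2737
R=−1: 1+8/9x = −1+1/9x ⇒ -7/9x=2 ⇒ x=2/(-7/9)=-2.5714
Confirm numerically:
  x=-2.529: |R|=0.97424 <1
  x=-1.923: |R|=0.58445 <1
  x=-1.476: |R|=0.26804 <1
  x=-1.287: |R|=0.12598 <1
  x=-3.020: |R|=1.26123 >1
  x=-2.794: |R|=1.13210 >1
  x=-2.655: |R|=1.05019 >1
So |R|<1 on (-2.5714, 0).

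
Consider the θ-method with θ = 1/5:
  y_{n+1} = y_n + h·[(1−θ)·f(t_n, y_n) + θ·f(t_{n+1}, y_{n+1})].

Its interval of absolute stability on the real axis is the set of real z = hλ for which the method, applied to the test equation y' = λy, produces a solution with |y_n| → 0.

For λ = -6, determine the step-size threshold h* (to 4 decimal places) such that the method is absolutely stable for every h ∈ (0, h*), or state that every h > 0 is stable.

Set f=λy, z=hλ:
  y_{n+1} = y_n + z·[4/5·y_n + 1/5·y_{n+1}] ⇒ (1 − 1/5z)y_{n+1} = (1 + 4/5z)y_n
  R(z) = (1 + 4/5z)/(1 − 1/5z).

Find x<0 with |R(x)|<1.
x=-0.63: |R|=0.4405
R=−1: 1+4/5x = −1+1/5x ⇒ -3/5x=2 ⇒ x=2/(-3/5)=-3.3333
Confirm numerically:
  x=-2.799: |R|=0.79446 <1
  x=-2.026: |R|=0.44179 <1
  x=-1.398: |R|=0.09253 <1
  x=-3.699: |R|=1.12611 >1
  x=-3.558: |R|=1.07876 >1
Stable set (-3.3333, 0).

(-3.3333,0); λ=-6 ⇒ h* = (10/3)/6 = 0.5556.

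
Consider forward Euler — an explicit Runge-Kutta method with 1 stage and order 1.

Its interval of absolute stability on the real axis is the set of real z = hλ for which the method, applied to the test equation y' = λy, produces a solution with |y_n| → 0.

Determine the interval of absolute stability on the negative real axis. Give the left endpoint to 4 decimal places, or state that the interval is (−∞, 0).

On y'=λy, z=hλ:
  order 1, 1-stage ⇒ R(z)=1+z
  (e.g. R(-1.12)=-0.12000, |R|=0.12000)

Find x<0 with |R(x)|<1.
x=-1.12: |R|=0.1200
|R(-2.13)|=1.1300 |R(-1.53)|=0.5300 |R(-1.38)|=0.3800
Bisect:
  x_lo=-2.4123 |R|=1.4123  x_hi=-0.2360 |R|=0.7640
  mid=-1.32414 |R|=0.32414 →hi
  mid=-1.86822 |R|=0.86822 →hi
  mid=-2.14026 |R|=1.14026 →lo
  mid=-2.00424 |R|=1.00424 →lo
  mid=-1.93623 |R|=0.93623 →hi
  mid=-1.97024 |R|=0.97024 →hi
  mid=-1.98724 |R|=0.98724 →hi
  ...
  [-2.00013,-1.99999] ⇒ x*=-2.0000
So |R|<1 on (-2.0000, 0).

(-2.0000, 0).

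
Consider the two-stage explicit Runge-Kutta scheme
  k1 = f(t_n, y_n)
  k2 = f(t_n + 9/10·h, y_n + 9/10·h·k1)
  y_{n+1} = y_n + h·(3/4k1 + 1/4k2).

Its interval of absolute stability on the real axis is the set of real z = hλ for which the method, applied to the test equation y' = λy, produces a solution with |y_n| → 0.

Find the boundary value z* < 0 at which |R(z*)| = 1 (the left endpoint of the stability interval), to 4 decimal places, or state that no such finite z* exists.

left endpoint -4.4444.

Set f=λy, z=hλ:
  k1=λy_n ⇒ h·k1=z·y_n;  k2=λ(1+9/10z)y_n ⇒ h·k2=z(1+9/10z)y_n
  y_{n+1}/y_n = 1 + 3/4z + 1/4z(1+9/10z) = 1 + z + 9/40z²
  so R(z) = 1 + z + 9/40z².

Boundary: |R(x)|=1, x<0.
x=-0.69: |R|=0.4171
R=1: x+9/40x²=0 ⇒ x=−40/9=-4.4444; min R=1−1/(4·9/40)=-0.1111>−1
Confirm numerically:
  x=-4.089: |R|=0.67298 <1
  x=-3.725: |R|=0.39702 <1
  x=-3.205: |R|=0.10621 <1
  x=-5.020: |R|=1.65009 >1
  x=-5.011: |R|=1.63878 >1
Interval (-4.4444, 0).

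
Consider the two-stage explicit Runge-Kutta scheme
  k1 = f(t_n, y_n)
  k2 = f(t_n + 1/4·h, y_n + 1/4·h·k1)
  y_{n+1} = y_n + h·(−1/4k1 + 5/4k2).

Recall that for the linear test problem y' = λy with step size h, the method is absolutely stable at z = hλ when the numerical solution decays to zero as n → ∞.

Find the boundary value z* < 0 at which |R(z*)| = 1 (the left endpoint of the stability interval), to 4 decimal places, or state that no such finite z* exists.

Test eqn y'=λy, z=hλ:
  k1=λy_n ⇒ h·k1=z·y_n;  k2=λ(1+1/4z)y_n ⇒ h·k2=z(1+1/4z)y_n
  y_{n+1}/y_n = 1 − 1/4z + 5/4z(1+1/4z) = 1 + z + 5/16z²
  so R(z) = 1 + z + 5/16z².

Boundary: |R(x)|=1, x<0.
x=-1.18: |R|=0.2551
R=1: x+5/16x²=0 ⇒ x=−16/5=-3.2000; min R=1−1/(4·5/16)=0.2000>−1
Confirm numerically:
  x=-3.037: |R|=0.84530 <1
  x=-2.916: |R|=0.74121 <1
  x=-2.017: |R|=0.25434 <1
  x=-1.478: |R|=0.20465 <1
  x=-3.398: |R|=1.21025 >1
  x=-3.318: |R|=1.12235 >1
So |R|<1 on (-3.2000, 0).

left endpoint -3.2000.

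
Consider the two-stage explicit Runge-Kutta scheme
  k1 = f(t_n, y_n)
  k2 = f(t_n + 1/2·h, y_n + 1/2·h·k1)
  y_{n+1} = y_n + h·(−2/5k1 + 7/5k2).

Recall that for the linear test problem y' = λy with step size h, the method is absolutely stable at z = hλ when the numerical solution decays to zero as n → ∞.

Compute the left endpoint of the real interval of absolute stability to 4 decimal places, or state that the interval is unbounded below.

On y'=λy, z=hλ:
  k1=λy_n ⇒ h·k1=z·y_n;  k2=λ(1+1/2z)y_n ⇒ h·k2=z(1+1/2z)y_n
  y_{n+1}/y_n = 1 − 2/5z + 7/5z(1+1/2z) = 1 + z + 7/10z²
  Hence R(z) = 1 + z + 7/10z².

Solve |R(x)|<1 on ℝ⁻.
x=-1.64: |R|=1.2427
R=1: x+7/10x²=0 ⇒ x=−10/7=-1.4286; min R=1−1/(4·7/10)=0.6429>−1
Confirm numerically:
  x=-1.276: |R|=0.86372 <1
  x=-1.272: |R|=0.86059 <1
  x=-0.831: |R|=0.65239 <1
  x=-0.747: |R|=0.64361 <1
  x=-1.739: |R|=1.37788 >1
  x=-1.629: |R|=1.22855 >1
  x=-1.455: |R|=1.02692 >1
So |R|<1 on (-1.4286, 0).

z* = -1.4286.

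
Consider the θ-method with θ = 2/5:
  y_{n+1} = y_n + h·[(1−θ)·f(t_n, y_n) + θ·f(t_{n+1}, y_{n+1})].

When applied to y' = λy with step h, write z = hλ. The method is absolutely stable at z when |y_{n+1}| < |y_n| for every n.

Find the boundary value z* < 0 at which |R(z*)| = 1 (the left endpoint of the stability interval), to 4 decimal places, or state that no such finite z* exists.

left endpoint -10.0000.

With y'=λy (z=hλ):
  y_{n+1} = y_n + z·[3/5·y_n + 2/5·y_{n+1}] ⇒ (1 − 2/5z)y_{n+1} = (1 + 3/5z)y_n
  so R(z) = (1 + 3/5z)/(1 − 2/5z).

Solve |R(x)|<1 on ℝ⁻.
x=-0.43: |R|=0.6331
R=−1: 1+3/5x = −1+2/5x ⇒ -1/5x=2 ⇒ x=2/(-1/5)=-10.0000
Confirm numerically:
  x=-9.223: |R|=0.96686 <1
  x=-8.724: |R|=0.94316 <1
  x=-7.023: |R|=0.84369 <1
  x=-10.524: |R|=1.02012 >1
  x=-10.355: |R|=1.01381 >1
  x=-10.154: |R|=1.00609 >1
Stable set (-10.0000, 0).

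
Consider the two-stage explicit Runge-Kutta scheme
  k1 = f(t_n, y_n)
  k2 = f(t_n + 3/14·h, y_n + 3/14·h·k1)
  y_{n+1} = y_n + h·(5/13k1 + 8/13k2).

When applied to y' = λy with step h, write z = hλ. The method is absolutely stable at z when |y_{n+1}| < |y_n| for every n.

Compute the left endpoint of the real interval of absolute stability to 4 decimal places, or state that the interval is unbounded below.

left endpoint -7.5833.

On y'=λy, z=hλ:
  k1=λy_n ⇒ h·k1=z·y_n;  k2=λ(1+3/14z)y_n ⇒ h·k2=z(1+3/14z)y_n
  y_{n+1}/y_n = 1 + 5/13z + 8/13z(1+3/14z) = 1 + z + 12/91z²
  R(z) = 1 + z + 12/91z².

Find x<0 with |R(x)|<1.
x=-1.19: |R|=0.0033
R=1: x+12/91x²=0 ⇒ x=−91/12=-7.5833; min R=1−1/(4·12/91)=-0.8958>−1
Confirm numerically:
  x=-7.518: |R|=0.93523 <1
  x=-7.187: |R|=0.62438 <1
  x=-4.740: |R|=0.77724 <1
  x=-4.513: |R|=0.82722 <1
  x=-7.930: |R|=1.36251 >1
  x=-7.921: |R|=1.35270 >1
Stable set (-7.5833, 0).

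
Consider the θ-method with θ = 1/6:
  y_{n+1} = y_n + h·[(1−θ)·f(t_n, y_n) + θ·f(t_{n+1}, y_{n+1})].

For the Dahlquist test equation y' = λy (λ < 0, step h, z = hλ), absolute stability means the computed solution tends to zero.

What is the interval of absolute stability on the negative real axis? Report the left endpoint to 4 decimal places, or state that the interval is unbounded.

(-3.0000, 0).

Test eqn y'=λy, z=hλ:
  y_{n+1} = y_n + z·[5/6·y_n + 1/6·y_{n+1}] ⇒ (1 − 1/6z)y_{n+1} = (1 + 5/6z)y_n
  ⇒ R(z) = (1 + 5/6z)/(1 − 1/6z).

Solve |R(x)|<1 on ℝ⁻.
x=-1.6: |R|=0.2632
R=−1: 1+5/6x = −1+1/6x ⇒ -2/3x=2 ⇒ x=2/(-2/3)=-3.0000
Confirm numerically:
  x=-2.745: |R|=0.88336 <1
  x=-2.616: |R|=0.82173 <1
  x=-2.484: |R|=0.75672 <1
  x=-1.708: |R|=0.32953 <1
  x=-3.548: |R|=1.22958 >1
  x=-3.392: |R|=1.16695 >1
Interval (-3.0000, 0).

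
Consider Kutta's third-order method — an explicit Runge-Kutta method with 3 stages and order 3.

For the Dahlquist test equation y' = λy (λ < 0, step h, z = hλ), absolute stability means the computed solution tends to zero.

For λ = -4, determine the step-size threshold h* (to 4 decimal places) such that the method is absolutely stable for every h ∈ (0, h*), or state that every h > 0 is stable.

(-2.5127,0); λ=-4 ⇒ h* = 0.6282.

With y'=λy (z=hλ):
  order 3, 3-stage ⇒ R(z)=1+z+z^2/2+z^3/6
  (e.g. R(-0.51)=0.59794, |R|=0.59794)

Find x<0 with |R(x)|<1.
x=-0.51: |R|=0.5979
|R(-2.59)|=1.1316 |R(-2.26)|=0.6301 |R(-0.97)|=0.3483
Bisect:
  x_lo=-3.1123 |R|=2.2935  x_hi=-0.1278 |R|=0.8800
  mid=-1.62003 |R|=0.01641 →hi
  mid=-2.36616 |R|=0.77471 →hi
  mid=-2.73922 |R|=1.41310 →lo
  mid=-2.55269 |R|=1.06689 →lo
  mid=-2.45942 |R|=0.91445 →hi
  mid=-2.50606 |R|=0.98903 →hi
  mid=-2.52937 |R|=1.02755 →lo
  mid=-2.51771 |R|=1.00819 →lo
  mid=-2.51188 |R|=0.99858 →hi
  ...
  [-2.51279,-2.51261] ⇒ x*=-2.5127
So |R|<1 on (-2.5127, 0).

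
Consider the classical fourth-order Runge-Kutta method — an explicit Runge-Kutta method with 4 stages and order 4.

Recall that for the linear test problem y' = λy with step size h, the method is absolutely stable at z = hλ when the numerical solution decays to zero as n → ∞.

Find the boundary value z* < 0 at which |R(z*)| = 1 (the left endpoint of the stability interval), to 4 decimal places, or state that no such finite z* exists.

Set f=λy, z=hλ:
  order 4, 4-stage ⇒ R(z)=1+z+z^2/2+z^3/6+z^4/24
  (e.g. R(-0.95)=0.39229, |R|=0.39229)

Need |R(x)|<1, x<0.
x=-0.95: |R|=0.3923
|R(-2.85)|=1.1020 |R(-2.33)|=0.5043 |R(-2.02)|=0.3402
Bisect:
  x_lo=-3.3433 |R|=2.2229  x_hi=-0.2596 |R|=0.7714
  mid=-1.80141 |R|=0.28561 →hi
  mid=-2.57233 |R|=0.72361 →hi
  mid=-2.95779 |R|=1.29279 →lo
  mid=-2.76506 |R|=0.96992 →hi
  mid=-2.86143 |R|=1.12099 →lo
  mid=-2.81325 |R|=1.04297 →lo
  mid=-2.78915 |R|=1.00584 →lo
  mid=-2.77711 |R|=0.98773 →hi
  mid=-2.78313 |R|=0.99674 →hi
  mid=-2.78614 |R|=1.00128 →lo
  ...
  [-2.78539,-2.78520] ⇒ x*=-2.7853
Stable set (-2.7853, 0).

z* = -2.7853.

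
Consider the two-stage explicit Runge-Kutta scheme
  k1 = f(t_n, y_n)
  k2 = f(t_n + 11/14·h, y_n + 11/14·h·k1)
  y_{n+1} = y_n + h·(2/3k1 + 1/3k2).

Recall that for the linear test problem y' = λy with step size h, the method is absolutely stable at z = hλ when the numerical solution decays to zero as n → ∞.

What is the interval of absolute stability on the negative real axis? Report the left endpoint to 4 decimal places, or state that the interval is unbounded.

Test eqn y'=λy, z=hλ:
  k1=λy_n ⇒ h·k1=z·y_n;  k2=λ(1+11/14z)y_n ⇒ h·k2=z(1+11/14z)y_n
  y_{n+1}/y_n = 1 + 2/3z + 1/3z(1+11/14z) = 1 + z + 11/42z²
  Hence R(z) = 1 + z + 11/42z².

Solve |R(x)|<1 on ℝ⁻.
x=-0.31: |R|=0.7152
R=1: x+11/42x²=0 ⇒ x=−42/11=-3.8182; min R=1−1/(4·11/42)=0.0455>−1
Confirm numerically:
  x=-3.556: |R|=0.75582 <1
  x=-3.385: |R|=0.61596 <1
  x=-2.473: |R|=0.12874 <1
  x=-4.286: |R|=1.52514 >1
  x=-3.961: |R|=1.14816 >1
So |R|<1 on (-3.8182, 0).

z∈(-3.8182,0).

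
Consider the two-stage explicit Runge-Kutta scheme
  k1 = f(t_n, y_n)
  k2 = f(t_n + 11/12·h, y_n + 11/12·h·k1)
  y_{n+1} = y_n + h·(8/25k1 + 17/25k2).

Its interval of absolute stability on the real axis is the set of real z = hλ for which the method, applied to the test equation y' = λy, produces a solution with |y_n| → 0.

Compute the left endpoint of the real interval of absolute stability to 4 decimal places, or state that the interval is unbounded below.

On y'=λy, z=hλ:
  k1=λy_n ⇒ h·k1=z·y_n;  k2=λ(1+11/12z)y_n ⇒ h·k2=z(1+11/12z)y_n
  y_{n+1}/y_n = 1 + 8/25z + 17/25z(1+11/12z) = 1 + z + 187/300z²
  R(z) = 1 + z + 187/300z².

Need |R(x)|<1, x<0.
x=-0.44: |R|=0.6807
R=1: x+187/300x²=0 ⇒ x=−300/187=-1.6043; min R=1−1/(4·187/300)=0.5989>−1
Confirm numerically:
  x=-0.714: |R|=0.60377 <1
  x=-0.685: |R|=0.60748 <1
  x=-0.643: |R|=0.61472 <1
  x=-2.166: |R|=1.75840 >1
  x=-1.982: |R|=1.46666 >1
  x=-1.962: |R|=1.43749 >1
Interval (-1.6043, 0).

left endpoint -1.6043.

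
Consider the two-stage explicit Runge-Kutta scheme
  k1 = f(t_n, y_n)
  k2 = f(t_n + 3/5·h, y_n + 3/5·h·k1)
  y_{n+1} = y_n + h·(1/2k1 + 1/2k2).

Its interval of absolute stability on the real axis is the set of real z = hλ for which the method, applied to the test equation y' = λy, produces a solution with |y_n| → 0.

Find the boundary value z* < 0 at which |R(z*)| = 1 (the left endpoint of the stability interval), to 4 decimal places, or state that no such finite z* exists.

z* = -3.3333.

Test eqn y'=λy, z=hλ:
  k1=λy_n ⇒ h·k1=z·y_n;  k2=λ(1+3/5z)y_n ⇒ h·k2=z(1+3/5z)y_n
  y_{n+1}/y_n = 1 + 1/2z + 1/2z(1+3/5z) = 1 + z + 3/10z²
  Hence R(z) = 1 + z + 3/10z².

Solve |R(x)|<1 on ℝ⁻.
x=-1.74: |R|=0.1683
R=1: x+3/10x²=0 ⇒ x=−10/3=-3.3333; min R=1−1/(4·3/10)=0.1667>−1
Confirm numerically:
  x=-2.472: |R|=0.36124 <1
  x=-2.408: |R|=0.33154 <1
  x=-2.400: |R|=0.32800 <1
  x=-3.688: |R|=1.39240 >1
  x=-3.528: |R|=1.20604 >1
  x=-3.524: |R|=1.20157 >1
Stable set (-3.3333, 0).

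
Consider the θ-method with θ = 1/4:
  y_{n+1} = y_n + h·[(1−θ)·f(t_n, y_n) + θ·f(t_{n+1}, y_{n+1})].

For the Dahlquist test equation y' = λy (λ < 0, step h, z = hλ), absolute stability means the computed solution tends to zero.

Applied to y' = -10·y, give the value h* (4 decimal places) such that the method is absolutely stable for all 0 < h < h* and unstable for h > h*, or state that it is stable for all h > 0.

(-4.0000,0); λ=-10 ⇒ h* = (4)/10 = 0.4000.

On y'=λy, z=hλ:
  y_{n+1} = y_n + z·[3/4·y_n + 1/4·y_{n+1}] ⇒ (1 − 1/4z)y_{n+1} = (1 + 3/4z)y_n
  so R(z) = (1 + 3/4z)/(1 − 1/4z).

Boundary: |R(x)|=1, x<0.
x=-0.45: |R|=0.5955
R=−1: 1+3/4x = −1+1/4x ⇒ -1/2x=2 ⇒ x=2/(-1/2)=-4.0000
Confirm numerically:
  x=-3.337: |R|=0.81927 <1
  x=-2.525: |R|=0.54789 <1
  x=-1.977: |R|=0.32307 <1
  x=-4.593: |R|=1.13802 >1
  x=-4.591: |R|=1.13759 >1
  x=-4.562: |R|=1.13128 >1
So |R|<1 on (-4.0000, 0).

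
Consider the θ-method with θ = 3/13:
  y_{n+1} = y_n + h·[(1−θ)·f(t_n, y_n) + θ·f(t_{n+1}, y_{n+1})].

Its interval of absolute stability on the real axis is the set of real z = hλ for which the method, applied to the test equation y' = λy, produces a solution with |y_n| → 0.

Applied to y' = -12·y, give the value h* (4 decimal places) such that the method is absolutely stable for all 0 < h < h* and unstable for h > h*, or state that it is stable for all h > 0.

On y'=λy, z=hλ:
  y_{n+1} = y_n + z·[10/13·y_n + 3/13·y_{n+1}] ⇒ (1 − 3/13z)y_{n+1} = (1 + 10/13z)y_n
  so R(z) = (1 + 10/13z)/(1 − 3/13z).

Solve |R(x)|<1 on ℝ⁻.
x=-1.13: |R|=0.1037
R=−1: 1+10/13x = −1+3/13x ⇒ -7/13x=2 ⇒ x=2/(-7/13)=-3.7143
Confirm numerically:
  x=-2.838: |R|=0.71488 <1
  x=-2.630: |R|=0.63667 <1
  x=-2.287: |R|=0.49695 <1
  x=-1.602: |R|=0.16961 <1
  x=-4.272: |R|=1.15122 >1
  x=-3.894: |R|=1.05097 >1
  x=-3.760: |R|=1.01318 >1
So |R|<1 on (-3.7143, 0).

(-3.7143,0); λ=-12 ⇒ h* = (26/7)/12 = 0.3095.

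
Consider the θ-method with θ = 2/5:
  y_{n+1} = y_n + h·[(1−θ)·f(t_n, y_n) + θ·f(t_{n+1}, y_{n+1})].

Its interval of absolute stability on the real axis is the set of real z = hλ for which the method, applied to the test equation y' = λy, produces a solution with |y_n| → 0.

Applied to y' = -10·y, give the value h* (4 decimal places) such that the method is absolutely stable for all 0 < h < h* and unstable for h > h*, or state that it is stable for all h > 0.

On y'=λy, z=hλ:
  y_{n+1} = y_n + z·[3/5·y_n + 2/5·y_{n+1}] ⇒ (1 − 2/5z)y_{n+1} = (1 + 3/5z)y_n
  so R(z) = (1 + 3/5z)/(1 − 2/5z).

Solve |R(x)|<1 on ℝ⁻.
x=-0.46: |R|=0.6115
R=−1: 1+3/5x = −1+2/5x ⇒ -1/5x=2 ⇒ x=2/(-1/5)=-10.0000
Confirm numerically:
  x=-6.996: |R|=0.84183 <1
  x=-6.788: |R|=0.82709 <1
  x=-4.894: |R|=0.65472 <1
  x=-10.583: |R|=1.02228 >1
  x=-10.477: |R|=1.01838 >1
  x=-10.121: |R|=1.00479 >1
So |R|<1 on (-10.0000, 0).

(-10.0000,0); λ=-10 ⇒ h* = (10)/10 = 1.0000.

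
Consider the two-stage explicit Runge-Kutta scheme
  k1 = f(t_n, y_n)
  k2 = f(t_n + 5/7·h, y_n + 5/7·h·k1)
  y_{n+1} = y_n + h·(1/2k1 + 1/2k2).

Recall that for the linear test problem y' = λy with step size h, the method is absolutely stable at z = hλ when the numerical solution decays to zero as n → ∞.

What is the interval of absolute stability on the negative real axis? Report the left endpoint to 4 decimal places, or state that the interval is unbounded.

Test eqn y'=λy, z=hλ:
  k1=λy_n ⇒ h·k1=z·y_n;  k2=λ(1+5/7z)y_n ⇒ h·k2=z(1+5/7z)y_n
  y_{n+1}/y_n = 1 + 1/2z + 1/2z(1+5/7z) = 1 + z + 5/14z²
  so R(z) = 1 + z + 5/14z².

Need |R(x)|<1, x<0.
x=-1.24: |R|=0.3091
R=1: x+5/14x²=0 ⇒ x=−14/5=-2.8000; min R=1−1/(4·5/14)=0.3000>−1
Confirm numerically:
  x=-2.223: |R|=0.54190 <1
  x=-2.038: |R|=0.44537 <1
  x=-1.515: |R|=0.30472 <1
  x=-1.273: |R|=0.30576 <1
  x=-3.131: |R|=1.37013 >1
  x=-3.097: |R|=1.32850 >1
Stable set (-2.8000, 0).

(-2.8000, 0).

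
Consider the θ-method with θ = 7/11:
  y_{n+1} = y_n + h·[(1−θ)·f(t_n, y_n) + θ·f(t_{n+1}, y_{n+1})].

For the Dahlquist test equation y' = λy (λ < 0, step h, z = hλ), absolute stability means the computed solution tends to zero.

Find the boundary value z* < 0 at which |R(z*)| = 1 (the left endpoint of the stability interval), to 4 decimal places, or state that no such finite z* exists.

Set f=λy, z=hλ:
  y_{n+1} = y_n + z·[4/11·y_n + 7/11·y_{n+1}] ⇒ (1 − 7/11z)y_{n+1} = (1 + 4/11z)y_n
  so R(z) = (1 + 4/11z)/(1 − 7/11z).

Need |R(x)|<1, x<0.
x=-1.28: |R|=0.2946
x=-2: |R|=0.1200
x=-10: |R|=0.3580
x=-100: |R|=0.5471
θ=7/11≥1/2 ⇒ |1+4/11x|<|1−7/11x| ∀x<0 ⇒ unbounded interval.

unbounded; (−∞, 0).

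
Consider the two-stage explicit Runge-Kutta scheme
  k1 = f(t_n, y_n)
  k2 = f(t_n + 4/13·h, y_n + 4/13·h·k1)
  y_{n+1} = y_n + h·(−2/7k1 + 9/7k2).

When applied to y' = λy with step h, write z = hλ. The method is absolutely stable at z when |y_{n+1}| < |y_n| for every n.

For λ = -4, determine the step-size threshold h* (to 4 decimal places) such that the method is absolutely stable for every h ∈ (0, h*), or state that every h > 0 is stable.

(-2.5278,0); λ=-4 ⇒ h* = (91/36)/4 = 0.6319.

Set f=λy, z=hλ:
  k1=λy_n ⇒ h·k1=z·y_n;  k2=λ(1+4/13z)y_n ⇒ h·k2=z(1+4/13z)y_n
  y_{n+1}/y_n = 1 − 2/7z + 9/7z(1+4/13z) = 1 + z + 36/91z²
  ⇒ R(z) = 1 + z + 36/91z².

Need |R(x)|<1, x<0.
x=-1.09: |R|=0.3800
R=1: x+36/91x²=0 ⇒ x=−91/36=-2.5278; min R=1−1/(4·36/91)=0.3681>−1
Confirm numerically:
  x=-2.499: |R|=0.97155 <1
  x=-2.417: |R|=0.89408 <1
  x=-1.279: |R|=0.36815 <1
  x=-2.867: |R|=1.38475 >1
  x=-2.602: |R|=1.07640 >1
So |R|<1 on (-2.5278, 0).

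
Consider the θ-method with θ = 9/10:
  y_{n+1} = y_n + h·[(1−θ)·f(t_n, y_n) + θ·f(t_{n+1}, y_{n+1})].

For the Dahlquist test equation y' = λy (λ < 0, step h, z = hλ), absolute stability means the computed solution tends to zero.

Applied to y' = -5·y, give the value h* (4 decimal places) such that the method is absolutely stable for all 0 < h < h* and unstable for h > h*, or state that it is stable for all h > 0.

Test eqn y'=λy, z=hλ:
  y_{n+1} = y_n + z·[1/10·y_n + 9/10·y_{n+1}] ⇒ (1 − 9/10z)y_{n+1} = (1 + 1/10z)y_n
  ⇒ R(z) = (1 + 1/10z)/(1 − 9/10z).

Need |R(x)|<1, x<0.
x=-1.47: |R|=0.3672
x=-2: |R|=0.2857
x=-10: |R|=0.0000
x=-100: |R|=0.0989
θ=9/10≥1/2 ⇒ |1+1/10x|<|1−9/10x| ∀x<0 ⇒ interval (−∞,0).

(−∞, 0) — no finite endpoint. Any h>0 works for λ=-5.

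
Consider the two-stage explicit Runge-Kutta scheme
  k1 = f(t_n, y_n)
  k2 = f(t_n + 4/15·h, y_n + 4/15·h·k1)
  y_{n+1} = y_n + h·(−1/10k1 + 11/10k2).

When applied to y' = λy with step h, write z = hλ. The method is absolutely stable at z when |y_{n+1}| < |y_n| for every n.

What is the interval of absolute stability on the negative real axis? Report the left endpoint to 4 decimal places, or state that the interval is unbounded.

z∈(-3.4091,0).

With y'=λy (z=hλ):
  k1=λy_n ⇒ h·k1=z·y_n;  k2=λ(1+4/15z)y_n ⇒ h·k2=z(1+4/15z)y_n
  y_{n+1}/y_n = 1 − 1/10z + 11/10z(1+4/15z) = 1 + z + 22/75z²
  so R(z) = 1 + z + 22/75z².

Find x<0 with |R(x)|<1.
x=-1.46: |R|=0.1653
R=1: x+22/75x²=0 ⇒ x=−75/22=-3.4091; min R=1−1/(4·22/75)=0.1477>−1
Confirm numerically:
  x=-2.460: |R|=0.31514 <1
  x=-1.931: |R|=0.16277 <1
  x=-1.660: |R|=0.14831 <1
  x=-4.007: |R|=1.70277 >1
  x=-3.568: |R|=1.16632 >1
  x=-3.477: |R|=1.06926 >1
Interval (-3.4091, 0).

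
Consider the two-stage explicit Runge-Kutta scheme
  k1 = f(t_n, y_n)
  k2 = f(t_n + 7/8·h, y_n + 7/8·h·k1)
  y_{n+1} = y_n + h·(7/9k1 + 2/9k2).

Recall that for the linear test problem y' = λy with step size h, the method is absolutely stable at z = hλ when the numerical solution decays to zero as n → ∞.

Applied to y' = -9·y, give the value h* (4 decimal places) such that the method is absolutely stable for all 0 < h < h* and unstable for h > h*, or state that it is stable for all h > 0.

With y'=λy (z=hλ):
  k1=λy_n ⇒ h·k1=z·y_n;  k2=λ(1+7/8z)y_n ⇒ h·k2=z(1+7/8z)y_n
  y_{n+1}/y_n = 1 + 7/9z + 2/9z(1+7/8z) = 1 + z + 7/36z²
  ⇒ R(z) = 1 + z + 7/36z².

Need |R(x)|<1, x<0.
x=-0.89: |R|=0.2640
R=1: x+7/36x²=0 ⇒ x=−36/7=-5.1429; min R=1−1/(4·7/36)=-0.2857>−1
Confirm numerically:
  x=-4.483: |R|=0.42481 <1
  x=-2.916: |R|=0.26263 <1
  x=-2.096: |R|=0.24176 <1
  x=-5.542: |R|=1.43012 >1
  x=-5.322: |R|=1.18538 >1
  x=-5.169: |R|=1.02628 >1
Stable set (-5.1429, 0).

(-5.1429,0); λ=-9 ⇒ h* = (36/7)/9 = 0.5714.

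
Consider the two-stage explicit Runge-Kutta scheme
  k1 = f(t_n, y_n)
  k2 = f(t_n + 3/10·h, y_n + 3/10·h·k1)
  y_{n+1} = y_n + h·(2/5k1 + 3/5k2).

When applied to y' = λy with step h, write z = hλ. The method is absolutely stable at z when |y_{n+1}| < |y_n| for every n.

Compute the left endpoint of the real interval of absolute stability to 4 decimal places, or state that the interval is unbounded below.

On y'=λy, z=hλ:
  k1=λy_n ⇒ h·k1=z·y_n;  k2=λ(1+3/10z)y_n ⇒ h·k2=z(1+3/10z)y_n
  y_{n+1}/y_n = 1 + 2/5z + 3/5z(1+3/10z) = 1 + z + 9/50z²
  so R(z) = 1 + z + 9/50z².

Find x<0 with |R(x)|<1.
x=-1.31: |R|=0.0011
R=1: x+9/50x²=0 ⇒ x=−50/9=-5.5556; min R=1−1/(4·9/50)=-0.3889>−1
Confirm numerically:
  x=-4.997: |R|=0.49760 <1
  x=-4.658: |R|=0.24745 <1
  x=-4.174: |R|=0.03799 <1
  x=-6.085: |R|=1.57990 >1
  x=-5.774: |R|=1.22703 >1
  x=-5.639: |R|=1.08470 >1
Interval (-5.5556, 0).

z* = -5.5556.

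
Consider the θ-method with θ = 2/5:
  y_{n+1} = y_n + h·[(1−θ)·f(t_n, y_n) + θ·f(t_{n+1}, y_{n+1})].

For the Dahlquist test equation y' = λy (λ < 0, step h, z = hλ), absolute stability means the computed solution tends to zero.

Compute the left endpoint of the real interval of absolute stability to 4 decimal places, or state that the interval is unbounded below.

Set f=λy, z=hλ:
  y_{n+1} = y_n + z·[3/5·y_n + 2/5·y_{n+1}] ⇒ (1 − 2/5z)y_{n+1} = (1 + 3/5z)y_n
  ⇒ R(z) = (1 + 3/5z)/(1 − 2/5z).

Solve |R(x)|<1 on ℝ⁻.
x=-1.3: |R|=0.1447
R=−1: 1+3/5x = −1+2/5x ⇒ -1/5x=2 ⇒ x=2/(-1/5)=-10.0000
Confirm numerically:
  x=-8.936: |R|=0.95348 <1
  x=-8.518: |R|=0.93275 <1
  x=-6.005: |R|=0.76514 <1
  x=-5.499: |R|=0.71865 <1
  x=-10.433: |R|=1.01674 >1
  x=-10.327: |R|=1.01275 >1
  x=-10.250: |R|=1.00980 >1
Interval (-10.0000, 0).

left endpoint -10.0000.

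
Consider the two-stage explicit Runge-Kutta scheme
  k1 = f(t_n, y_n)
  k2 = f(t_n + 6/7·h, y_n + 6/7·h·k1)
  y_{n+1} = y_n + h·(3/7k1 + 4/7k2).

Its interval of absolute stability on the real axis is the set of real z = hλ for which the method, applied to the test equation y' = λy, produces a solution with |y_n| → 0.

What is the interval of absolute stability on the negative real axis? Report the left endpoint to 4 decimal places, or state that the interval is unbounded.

(-2.0417, 0).

Set f=λy, z=hλ:
  k1=λy_n ⇒ h·k1=z·y_n;  k2=λ(1+6/7z)y_n ⇒ h·k2=z(1+6/7z)y_n
  y_{n+1}/y_n = 1 + 3/7z + 4/7z(1+6/7z) = 1 + z + 24/49z²
  so R(z) = 1 + z + 24/49z².

Boundary: |R(x)|=1, x<0.
x=-0.44: |R|=0.6548
R=1: x+24/49x²=0 ⇒ x=−49/24=-2.0417; min R=1−1/(4·24/49)=0.4896>−1
Confirm numerically:
  x=-1.914: |R|=0.88032 <1
  x=-1.525: |R|=0.61408 <1
  x=-1.432: |R|=0.57239 <1
  x=-2.613: |R|=1.73121 >1
  x=-2.522: |R|=1.59334 >1
Interval (-2.0417, 0).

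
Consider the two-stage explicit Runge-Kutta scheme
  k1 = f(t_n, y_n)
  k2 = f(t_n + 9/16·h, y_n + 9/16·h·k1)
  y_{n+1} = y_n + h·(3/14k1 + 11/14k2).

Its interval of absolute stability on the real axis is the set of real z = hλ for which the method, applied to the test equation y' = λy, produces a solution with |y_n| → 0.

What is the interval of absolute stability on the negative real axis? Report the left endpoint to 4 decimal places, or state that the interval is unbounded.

Test eqn y'=λy, z=hλ:
  k1=λy_n ⇒ h·k1=z·y_n;  k2=λ(1+9/16z)y_n ⇒ h·k2=z(1+9/16z)y_n
  y_{n+1}/y_n = 1 + 3/14z + 11/14z(1+9/16z) = 1 + z + 99/224z²
  R(z) = 1 + z + 99/224z².

Find x<0 with |R(x)|<1.
x=-1.24: |R|=0.4396
R=1: x+99/224x²=0 ⇒ x=−224/99=-2.2626; min R=1−1/(4·99/224)=0.4343>−1
Confirm numerically:
  x=-2.197: |R|=0.93628 <1
  x=-1.876: |R|=0.67944 <1
  x=-1.489: |R|=0.49089 <1
  x=-1.487: |R|=0.49026 <1
  x=-2.829: |R|=1.70815 >1
  x=-2.518: |R|=1.28420 >1
So |R|<1 on (-2.2626, 0).

(-2.2626, 0).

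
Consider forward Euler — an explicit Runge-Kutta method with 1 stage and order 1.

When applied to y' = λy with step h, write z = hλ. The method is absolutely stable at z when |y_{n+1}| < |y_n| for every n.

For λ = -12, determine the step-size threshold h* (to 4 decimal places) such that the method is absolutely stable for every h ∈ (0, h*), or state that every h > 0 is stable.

Set f=λy, z=hλ:
  order 1, 1-stage ⇒ R(z)=1+z
  (e.g. R(-1.64)=-0.64000, |R|=0.64000)

Find x<0 with |R(x)|<1.
x=-1.64: |R|=0.6400
|R(-2.23)|=1.2300 |R(-2.21)|=1.2100 |R(-1.68)|=0.6800
Bisect:
  x_lo=-2.4140 |R|=1.4140  x_hi=-0.0553 |R|=0.9447
  mid=-1.23467 |R|=0.23467 →hi
  mid=-1.82434 |R|=0.82434 →hi
  mid=-2.11918 |R|=1.11918 →lo
  mid=-1.97176 |R|=0.97176 →hi
  mid=-2.04547 |R|=1.04547 →lo
  mid=-2.00861 |R|=1.00861 →lo
  mid=-1.99019 |R|=0.99019 →hi
  mid=-1.99940 |R|=0.99940 →hi
  ...
  [-2.00012,-1.99998] ⇒ x*=-2.0000
So |R|<1 on (-2.0000, 0).

(-2.0000,0); λ=-12 ⇒ h* = 0.1667.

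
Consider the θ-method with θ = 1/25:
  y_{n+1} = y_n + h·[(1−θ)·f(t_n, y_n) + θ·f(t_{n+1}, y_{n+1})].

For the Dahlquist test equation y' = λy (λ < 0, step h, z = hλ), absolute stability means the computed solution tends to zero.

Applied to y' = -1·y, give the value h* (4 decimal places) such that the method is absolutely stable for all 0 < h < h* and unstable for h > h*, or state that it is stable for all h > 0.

(-2.1739,0); λ=-1 ⇒ h* = (50/23)/1 = 2.1739.

Test eqn y'=λy, z=hλ:
  y_{n+1} = y_n + z·[24/25·y_n + 1/25·y_{n+1}] ⇒ (1 − 1/25z)y_{n+1} = (1 + 24/25z)y_n
  so R(z) = (1 + 24/25z)/(1 − 1/25z).

Solve |R(x)|<1 on ℝ⁻.
x=-1.22: |R|=0.1632
R=−1: 1+24/25x = −1+1/25x ⇒ -23/25x=2 ⇒ x=2/(-23/25)=-2.1739
Confirm numerically:
  x=-1.969: |R|=0.82524 <1
  x=-1.881: |R|=0.74938 <1
  x=-1.376: |R|=0.30422 <1
  x=-0.976: |R|=0.06067 <1
  x=-2.430: |R|=1.21473 >1
  x=-2.415: |R|=1.20226 >1
  x=-2.395: |R|=1.18562 >1
Interval (-2.1739, 0).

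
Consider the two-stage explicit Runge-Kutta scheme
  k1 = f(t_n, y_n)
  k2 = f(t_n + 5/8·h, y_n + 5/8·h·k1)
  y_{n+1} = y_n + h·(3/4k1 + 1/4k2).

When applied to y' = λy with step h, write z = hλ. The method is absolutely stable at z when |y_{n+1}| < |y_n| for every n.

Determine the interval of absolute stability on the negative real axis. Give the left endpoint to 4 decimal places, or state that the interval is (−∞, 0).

(-6.4000, 0).

On y'=λy, z=hλ:
  k1=λy_n ⇒ h·k1=z·y_n;  k2=λ(1+5/8z)y_n ⇒ h·k2=z(1+5/8z)y_n
  y_{n+1}/y_n = 1 + 3/4z + 1/4z(1+5/8z) = 1 + z + 5/32z²
  Hence R(z) = 1 + z + 5/32z².

Find x<0 with |R(x)|<1.
x=-1.25: |R|=0.0059
R=1: x+5/32x²=0 ⇒ x=−32/5=-6.4000; min R=1−1/(4·5/32)=-0.6000>−1
Confirm numerically:
  x=-5.447: |R|=0.18891 <1
  x=-3.237: |R|=0.59979 <1
  x=-2.926: |R|=0.58827 <1
  x=-6.689: |R|=1.30205 >1
  x=-6.527: |R|=1.12952 >1
So |R|<1 on (-6.4000, 0).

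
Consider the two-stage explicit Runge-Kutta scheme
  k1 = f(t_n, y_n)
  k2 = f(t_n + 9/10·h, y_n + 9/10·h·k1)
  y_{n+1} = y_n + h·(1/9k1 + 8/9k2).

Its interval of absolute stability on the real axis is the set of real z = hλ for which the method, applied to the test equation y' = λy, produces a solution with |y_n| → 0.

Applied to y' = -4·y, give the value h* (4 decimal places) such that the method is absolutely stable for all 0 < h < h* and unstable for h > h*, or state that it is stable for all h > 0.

(-1.2500,0); λ=-4 ⇒ h* = (5/4)/4 = 0.3125.

On y'=λy, z=hλ:
  k1=λy_n ⇒ h·k1=z·y_n;  k2=λ(1+9/10z)y_n ⇒ h·k2=z(1+9/10z)y_n
  y_{n+1}/y_n = 1 + 1/9z + 8/9z(1+9/10z) = 1 + z + 4/5z²
  R(z) = 1 + z + 4/5z².

Boundary: |R(x)|=1, x<0.
x=-0.4: |R|=0.7280
R=1: x+4/5x²=0 ⇒ x=−5/4=-1.2500; min R=1−1/(4·4/5)=0.6875>−1
Confirm numerically:
  x=-0.990: |R|=0.79408 <1
  x=-0.971: |R|=0.78327 <1
  x=-0.934: |R|=0.76388 <1
  x=-0.778: |R|=0.70623 <1
  x=-1.799: |R|=1.79012 >1
  x=-1.757: |R|=1.71264 >1
  x=-1.567: |R|=1.39739 >1
Interval (-1.2500, 0).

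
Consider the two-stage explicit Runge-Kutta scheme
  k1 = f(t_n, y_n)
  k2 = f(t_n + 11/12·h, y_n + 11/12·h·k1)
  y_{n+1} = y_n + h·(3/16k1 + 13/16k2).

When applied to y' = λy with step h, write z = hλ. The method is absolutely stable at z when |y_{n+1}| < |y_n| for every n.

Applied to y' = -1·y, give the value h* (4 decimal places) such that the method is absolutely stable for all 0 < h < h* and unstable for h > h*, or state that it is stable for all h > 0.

(-1.3427,0); λ=-1 ⇒ h* = (192/143)/1 = 1.3427.

On y'=λy, z=hλ:
  k1=λy_n ⇒ h·k1=z·y_n;  k2=λ(1+11/12z)y_n ⇒ h·k2=z(1+11/12z)y_n
  y_{n+1}/y_n = 1 + 3/16z + 13/16z(1+11/12z) = 1 + z + 143/192z²
  Hence R(z) = 1 + z + 143/192z².

Solve |R(x)|<1 on ℝ⁻.
x=-0.52: |R|=0.6814
R=1: x+143/192x²=0 ⇒ x=−192/143=-1.3427; min R=1−1/(4·143/192)=0.6643>−1
Confirm numerically:
  x=-0.949: |R|=0.72176 <1
  x=-0.816: |R|=0.67992 <1
  x=-0.705: |R|=0.66518 <1
  x=-1.516: |R|=1.19572 >1
  x=-1.373: |R|=1.03103 >1
Interval (-1.3427, 0).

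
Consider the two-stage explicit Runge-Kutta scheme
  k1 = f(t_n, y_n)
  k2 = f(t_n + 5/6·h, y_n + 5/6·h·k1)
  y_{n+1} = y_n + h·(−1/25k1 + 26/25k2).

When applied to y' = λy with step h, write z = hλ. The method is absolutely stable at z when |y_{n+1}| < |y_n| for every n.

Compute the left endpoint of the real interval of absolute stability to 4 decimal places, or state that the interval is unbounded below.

z* = -1.1538.

Set f=λy, z=hλ:
  k1=λy_n ⇒ h·k1=z·y_n;  k2=λ(1+5/6z)y_n ⇒ h·k2=z(1+5/6z)y_n
  y_{n+1}/y_n = 1 − 1/25z + 26/25z(1+5/6z) = 1 + z + 13/15z²
  R(z) = 1 + z + 13/15z².

Solve |R(x)|<1 on ℝ⁻.
x=-0.67: |R|=0.7190
R=1: x+13/15x²=0 ⇒ x=−15/13=-1.1538; min R=1−1/(4·13/15)=0.7115>−1
Confirm numerically:
  x=-1.117: |R|=0.96433 <1
  x=-0.891: |R|=0.79703 <1
  x=-0.879: |R|=0.79062 <1
  x=-0.791: |R|=0.75126 <1
  x=-1.221: |R|=1.07106 >1
  x=-1.200: |R|=1.04800 >1
So |R|<1 on (-1.1538, 0).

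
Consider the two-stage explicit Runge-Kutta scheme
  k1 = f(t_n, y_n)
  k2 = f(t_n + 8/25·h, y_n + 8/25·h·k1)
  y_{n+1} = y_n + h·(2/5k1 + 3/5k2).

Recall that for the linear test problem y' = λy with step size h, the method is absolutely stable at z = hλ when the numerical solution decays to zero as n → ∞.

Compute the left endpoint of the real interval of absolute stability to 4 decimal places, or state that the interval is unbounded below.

z* = -5.2083.

On y'=λy, z=hλ:
  k1=λy_n ⇒ h·k1=z·y_n;  k2=λ(1+8/25z)y_n ⇒ h·k2=z(1+8/25z)y_n
  y_{n+1}/y_n = 1 + 2/5z + 3/5z(1+8/25z) = 1 + z + 24/125z²
  R(z) = 1 + z + 24/125z².

Boundary: |R(x)|=1, x<0.
x=-1.54: |R|=0.0847
R=1: x+24/125x²=0 ⇒ x=−125/24=-5.2083; min R=1−1/(4·24/125)=-0.3021>−1
Confirm numerically:
  x=-3.625: |R|=0.10200 <1
  x=-3.368: |R|=0.19006 <1
  x=-3.138: |R|=0.24737 <1
  x=-5.604: |R|=1.42572 >1
  x=-5.298: |R|=1.09121 >1
Stable set (-5.2083, 0).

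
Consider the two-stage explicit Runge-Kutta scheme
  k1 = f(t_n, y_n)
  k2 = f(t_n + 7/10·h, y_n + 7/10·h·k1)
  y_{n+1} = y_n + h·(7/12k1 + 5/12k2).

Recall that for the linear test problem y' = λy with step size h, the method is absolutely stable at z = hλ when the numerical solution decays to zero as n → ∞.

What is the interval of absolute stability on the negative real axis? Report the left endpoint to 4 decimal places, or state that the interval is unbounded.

(-3.4286, 0).

Test eqn y'=λy, z=hλ:
  k1=λy_n ⇒ h·k1=z·y_n;  k2=λ(1+7/10z)y_n ⇒ h·k2=z(1+7/10z)y_n
  y_{n+1}/y_n = 1 + 7/12z + 5/12z(1+7/10z) = 1 + z + 7/24z²
  so R(z) = 1 + z + 7/24z².

Boundary: |R(x)|=1, x<0.
x=-0.5: |R|=0.5729
R=1: x+7/24x²=0 ⇒ x=−24/7=-3.4286; min R=1−1/(4·7/24)=0.1429>−1
Confirm numerically:
  x=-2.599: |R|=0.37115 <1
  x=-2.238: |R|=0.22285 <1
  x=-1.958: |R|=0.16018 <1
  x=-3.819: |R|=1.43489 >1
  x=-3.556: |R|=1.13216 >1
  x=-3.513: |R|=1.08651 >1
Interval (-3.4286, 0).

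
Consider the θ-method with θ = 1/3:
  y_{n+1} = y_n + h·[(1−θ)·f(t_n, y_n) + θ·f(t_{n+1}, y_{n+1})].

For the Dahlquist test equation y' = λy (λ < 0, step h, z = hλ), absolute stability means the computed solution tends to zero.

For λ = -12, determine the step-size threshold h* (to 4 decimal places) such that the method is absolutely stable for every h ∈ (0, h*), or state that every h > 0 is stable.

(-6.0000,0); λ=-12 ⇒ h* = (6)/12 = 0.5000.

Test eqn y'=λy, z=hλ:
  y_{n+1} = y_n + z·[2/3·y_n + 1/3·y_{n+1}] ⇒ (1 − 1/3z)y_{n+1} = (1 + 2/3z)y_n
  R(z) = (1 + 2/3z)/(1 − 1/3z).

Find x<0 with |R(x)|<1.
x=-1.14: |R|=0.1739
R=−1: 1+2/3x = −1+1/3x ⇒ -1/3x=2 ⇒ x=2/(-1/3)=-6.0000
Confirm numerically:
  x=-5.765: |R|=0.97319 <1
  x=-5.433: |R|=0.93276 <1
  x=-2.676: |R|=0.41438 <1
  x=-2.642: |R|=0.40482 <1
  x=-6.126: |R|=1.01381 >1
  x=-6.031: |R|=1.00343 >1
Stable set (-6.0000, 0).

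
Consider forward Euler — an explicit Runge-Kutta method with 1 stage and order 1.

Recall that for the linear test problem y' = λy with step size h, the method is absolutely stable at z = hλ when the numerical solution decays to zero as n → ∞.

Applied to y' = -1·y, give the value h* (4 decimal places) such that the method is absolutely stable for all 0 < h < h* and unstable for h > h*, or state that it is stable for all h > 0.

(-2.0000,0); λ=-1 ⇒ h* = 2.0000.

Test eqn y'=λy, z=hλ:
  order 1, 1-stage ⇒ R(z)=1+z
  (e.g. R(-0.4)=0.60000, |R|=0.60000)

Find x<0 with |R(x)|<1.
x=-0.4: |R|=0.6000
|R(-1.75)|=0.7500 |R(-1.04)|=0.0400 |R(-0.63)|=0.3700
Bisect:
  x_lo=-2.6796 |R|=1.6796  x_hi=-0.2123 |R|=0.7877
  mid=-1.44595 |R|=0.44595 →hi
  mid=-2.06276 |R|=1.06276 →lo
  mid=-1.75436 |R|=0.75436 →hi
  mid=-1.90856 |R|=0.90856 →hi
  mid=-1.98566 |R|=0.98566 →hi
  mid=-2.02421 |R|=1.02421 →lo
  mid=-2.00494 |R|=1.00494 →lo
  ...
  [-2.00012,-1.99997] ⇒ x*=-2.0000
So |R|<1 on (-2.0000, 0).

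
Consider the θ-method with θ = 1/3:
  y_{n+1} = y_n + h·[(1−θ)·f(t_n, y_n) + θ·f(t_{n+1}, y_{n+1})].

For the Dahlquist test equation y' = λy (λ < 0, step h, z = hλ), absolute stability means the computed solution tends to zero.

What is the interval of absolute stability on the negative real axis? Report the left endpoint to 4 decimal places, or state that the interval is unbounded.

(-6.0000, 0).

On y'=λy, z=hλ:
  y_{n+1} = y_n + z·[2/3·y_n + 1/3·y_{n+1}] ⇒ (1 − 1/3z)y_{n+1} = (1 + 2/3z)y_n
  R(z) = (1 + 2/3z)/(1 − 1/3z).

Find x<0 with |R(x)|<1.
x=-1.28: |R|=0.1028
R=−1: 1+2/3x = −1+1/3x ⇒ -1/3x=2 ⇒ x=2/(-1/3)=-6.0000
Confirm numerically:
  x=-4.920: |R|=0.86364 <1
  x=-4.749: |R|=0.83856 <1
  x=-2.993: |R|=0.49825 <1
  x=-6.335: |R|=1.03589 >1
  x=-6.201: |R|=1.02185 >1
  x=-6.195: |R|=1.02121 >1
So |R|<1 on (-6.0000, 0).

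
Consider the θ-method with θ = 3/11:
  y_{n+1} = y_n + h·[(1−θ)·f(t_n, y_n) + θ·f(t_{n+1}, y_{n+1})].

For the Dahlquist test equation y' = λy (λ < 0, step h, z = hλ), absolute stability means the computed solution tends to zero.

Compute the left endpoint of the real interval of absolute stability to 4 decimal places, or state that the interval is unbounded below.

With y'=λy (z=hλ):
  y_{n+1} = y_n + z·[8/11·y_n + 3/11·y_{n+1}] ⇒ (1 − 3/11z)y_{n+1} = (1 + 8/11z)y_n
  Hence R(z) = (1 + 8/11z)/(1 − 3/11z).

Find x<0 with |R(x)|<1.
x=-1.65: |R|=0.1379
R=−1: 1+8/11x = −1+3/11x ⇒ -5/11x=2 ⇒ x=2/(-5/11)=-4.4000
Confirm numerically:
  x=-4.229: |R|=0.96390 <1
  x=-4.191: |R|=0.95567 <1
  x=-4.158: |R|=0.94845 <1
  x=-2.559: |R|=0.50715 <1
  x=-4.972: |R|=1.11036 >1
  x=-4.547: |R|=1.02983 >1
Stable set (-4.4000, 0).

left endpoint -4.4000.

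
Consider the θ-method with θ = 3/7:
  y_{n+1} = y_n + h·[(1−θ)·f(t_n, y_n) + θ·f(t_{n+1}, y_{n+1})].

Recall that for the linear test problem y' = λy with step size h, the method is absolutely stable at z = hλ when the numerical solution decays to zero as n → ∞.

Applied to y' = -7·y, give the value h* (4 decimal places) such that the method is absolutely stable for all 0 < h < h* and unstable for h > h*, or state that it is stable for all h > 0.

(-14.0000,0); λ=-7 ⇒ h* = (14)/7 = 2.0000.

Test eqn y'=λy, z=hλ:
  y_{n+1} = y_n + z·[4/7·y_n + 3/7·y_{n+1}] ⇒ (1 − 3/7z)y_{n+1} = (1 + 4/7z)y_n
  so R(z) = (1 + 4/7z)/(1 − 3/7z).

Boundary: |R(x)|=1, x<0.
x=-0.33: |R|=0.7109
R=−1: 1+4/7x = −1+3/7x ⇒ -1/7x=2 ⇒ x=2/(-1/7)=-14.0000
Confirm numerically:
  x=-13.612: |R|=0.99189 <1
  x=-11.052: |R|=0.92659 <1
  x=-10.545: |R|=0.91057 <1
  x=-7.988: |R|=0.80584 <1
  x=-14.528: |R|=1.01044 >1
  x=-14.161: |R|=1.00325 >1
  x=-14.087: |R|=1.00177 >1
Stable set (-14.0000, 0).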